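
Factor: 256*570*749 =109294080 = 2^9*3^1*5^1 *7^1*19^1*107^1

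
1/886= 1/886 = 0.00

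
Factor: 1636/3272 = 2^( - 1 ) = 1/2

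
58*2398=139084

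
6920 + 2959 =9879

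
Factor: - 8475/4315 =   -  1695/863 = -3^1 * 5^1  *  113^1 * 863^( - 1)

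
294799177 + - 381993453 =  - 87194276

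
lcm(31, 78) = 2418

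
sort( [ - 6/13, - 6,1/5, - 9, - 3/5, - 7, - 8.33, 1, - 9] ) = [ - 9,  -  9, - 8.33, - 7, - 6,-3/5, - 6/13,1/5,  1] 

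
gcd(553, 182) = 7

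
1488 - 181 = 1307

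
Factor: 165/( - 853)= - 3^1*5^1*11^1*853^(-1)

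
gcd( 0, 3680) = 3680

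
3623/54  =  3623/54=67.09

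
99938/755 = 132 + 278/755 = 132.37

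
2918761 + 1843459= 4762220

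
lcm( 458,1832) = 1832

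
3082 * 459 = 1414638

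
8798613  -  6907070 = 1891543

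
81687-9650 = 72037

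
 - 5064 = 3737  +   - 8801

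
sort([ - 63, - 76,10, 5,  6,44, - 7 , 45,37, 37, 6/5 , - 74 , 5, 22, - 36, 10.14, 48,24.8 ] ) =[  -  76 ,-74,-63, - 36, - 7,  6/5, 5,5,6 , 10 , 10.14 , 22, 24.8,37,  37, 44 , 45, 48 ] 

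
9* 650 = 5850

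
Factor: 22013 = 22013^1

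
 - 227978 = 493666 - 721644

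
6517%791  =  189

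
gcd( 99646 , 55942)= 2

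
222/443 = 222/443 =0.50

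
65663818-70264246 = -4600428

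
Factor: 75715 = 5^1* 19^1*797^1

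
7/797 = 7/797  =  0.01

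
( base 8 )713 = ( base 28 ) gb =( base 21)10I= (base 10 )459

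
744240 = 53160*14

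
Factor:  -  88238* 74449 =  - 2^1*44119^1*74449^1 = -  6569230862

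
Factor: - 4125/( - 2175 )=5^1 * 11^1*29^(-1 ) = 55/29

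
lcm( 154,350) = 3850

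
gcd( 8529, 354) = 3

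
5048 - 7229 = - 2181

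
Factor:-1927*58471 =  - 7^1 *41^1* 47^1*8353^1= - 112673617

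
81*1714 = 138834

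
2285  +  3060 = 5345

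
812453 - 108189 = 704264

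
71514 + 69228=140742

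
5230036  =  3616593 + 1613443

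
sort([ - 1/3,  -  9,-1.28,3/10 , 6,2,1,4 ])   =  [ - 9, - 1.28, - 1/3, 3/10,1, 2,4, 6]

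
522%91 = 67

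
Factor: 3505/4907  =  5^1 * 7^ (-1) = 5/7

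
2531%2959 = 2531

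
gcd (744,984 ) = 24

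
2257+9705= 11962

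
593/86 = 6 + 77/86=6.90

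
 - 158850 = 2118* ( - 75 ) 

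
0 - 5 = - 5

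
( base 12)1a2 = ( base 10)266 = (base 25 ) AG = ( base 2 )100001010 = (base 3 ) 100212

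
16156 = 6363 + 9793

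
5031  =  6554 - 1523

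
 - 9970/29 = -9970/29= - 343.79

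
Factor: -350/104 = -2^( - 2)*5^2*7^1*13^( - 1) = - 175/52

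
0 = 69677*0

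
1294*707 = 914858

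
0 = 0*54641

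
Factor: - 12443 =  - 23^1*541^1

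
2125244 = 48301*44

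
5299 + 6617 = 11916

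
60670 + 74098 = 134768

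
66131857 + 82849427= 148981284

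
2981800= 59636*50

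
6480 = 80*81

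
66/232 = 33/116=0.28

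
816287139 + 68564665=884851804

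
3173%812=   737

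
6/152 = 3/76 = 0.04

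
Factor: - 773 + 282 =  - 491  =  - 491^1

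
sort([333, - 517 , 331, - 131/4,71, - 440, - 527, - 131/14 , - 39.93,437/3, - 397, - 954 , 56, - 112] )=[ - 954, - 527, - 517, - 440, - 397, - 112,-39.93, - 131/4, - 131/14, 56,  71,437/3,  331,333 ] 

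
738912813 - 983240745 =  - 244327932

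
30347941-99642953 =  - 69295012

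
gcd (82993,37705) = 1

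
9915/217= 45  +  150/217 = 45.69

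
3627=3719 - 92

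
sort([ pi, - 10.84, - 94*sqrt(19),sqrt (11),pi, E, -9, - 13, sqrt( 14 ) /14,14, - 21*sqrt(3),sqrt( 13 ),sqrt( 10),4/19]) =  [ - 94*sqrt(19 ), - 21*sqrt(3), - 13, - 10.84,- 9,4/19,sqrt( 14 ) /14,  E,pi, pi,sqrt(10),sqrt(11), sqrt( 13),14] 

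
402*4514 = 1814628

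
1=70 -69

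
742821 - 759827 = - 17006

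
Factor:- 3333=-3^1*11^1*101^1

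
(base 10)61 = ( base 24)2D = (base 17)3a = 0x3D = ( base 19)34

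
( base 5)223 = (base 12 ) 53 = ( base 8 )77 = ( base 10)63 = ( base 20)33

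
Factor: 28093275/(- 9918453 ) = - 9364425/3306151=- 3^1 * 5^2* 7^1 * 17837^1 * 3306151^( - 1)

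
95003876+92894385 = 187898261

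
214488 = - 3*( - 71496)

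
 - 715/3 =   -  239 + 2/3   =  - 238.33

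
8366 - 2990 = 5376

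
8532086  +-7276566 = 1255520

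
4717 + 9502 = 14219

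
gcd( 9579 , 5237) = 1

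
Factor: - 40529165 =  - 5^1*59^1 * 137387^1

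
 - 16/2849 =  - 1+2833/2849 = - 0.01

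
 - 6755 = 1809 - 8564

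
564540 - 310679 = 253861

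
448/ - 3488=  - 1+95/109 = - 0.13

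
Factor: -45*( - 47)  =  3^2*5^1*47^1 = 2115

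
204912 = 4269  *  48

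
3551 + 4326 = 7877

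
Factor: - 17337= - 3^1*  5779^1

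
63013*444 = 27977772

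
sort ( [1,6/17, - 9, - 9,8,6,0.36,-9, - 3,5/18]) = [ - 9, - 9, - 9 ,  -  3,5/18,6/17,0.36,1,6,8] 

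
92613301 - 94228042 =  - 1614741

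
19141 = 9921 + 9220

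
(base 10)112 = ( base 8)160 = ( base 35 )37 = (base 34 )3a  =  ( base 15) 77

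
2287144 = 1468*1558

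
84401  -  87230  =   - 2829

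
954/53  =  18 = 18.00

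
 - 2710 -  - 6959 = 4249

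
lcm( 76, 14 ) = 532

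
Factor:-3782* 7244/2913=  - 2^3*3^( - 1)*31^1 * 61^1*971^( -1 )*1811^1 = - 27396808/2913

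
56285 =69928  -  13643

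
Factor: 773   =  773^1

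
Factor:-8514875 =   -  5^3*17^1*4007^1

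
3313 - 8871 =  - 5558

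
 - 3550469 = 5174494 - 8724963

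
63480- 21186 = 42294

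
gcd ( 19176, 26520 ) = 408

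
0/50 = 0 = 0.00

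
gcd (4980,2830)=10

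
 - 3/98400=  - 1 + 32799/32800 = -0.00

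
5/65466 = 5/65466 = 0.00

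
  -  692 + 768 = 76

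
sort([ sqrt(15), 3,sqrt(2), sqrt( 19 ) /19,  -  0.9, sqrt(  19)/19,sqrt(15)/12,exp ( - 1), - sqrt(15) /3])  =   [ - sqrt(15 )/3, - 0.9,sqrt(19) /19,sqrt(19)/19,sqrt(15)/12, exp(-1),  sqrt(2), 3, sqrt (15) ] 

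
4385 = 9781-5396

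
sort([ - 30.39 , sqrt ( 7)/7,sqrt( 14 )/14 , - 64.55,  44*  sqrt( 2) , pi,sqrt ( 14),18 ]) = [ - 64.55, - 30.39,sqrt( 14) /14,  sqrt( 7) /7,pi,sqrt(14),18,44*sqrt( 2 )]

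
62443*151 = 9428893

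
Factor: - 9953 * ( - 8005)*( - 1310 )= - 104372632150 = - 2^1*5^2* 37^1*131^1 * 269^1*1601^1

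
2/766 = 1/383=0.00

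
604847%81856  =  31855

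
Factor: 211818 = 2^1*3^1*43^1 * 821^1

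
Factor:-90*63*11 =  - 2^1 * 3^4*5^1*7^1*11^1 = -62370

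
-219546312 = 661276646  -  880822958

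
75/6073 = 75/6073 = 0.01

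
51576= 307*168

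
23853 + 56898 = 80751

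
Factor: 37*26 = 2^1*13^1*37^1 = 962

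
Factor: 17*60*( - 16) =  - 2^6*3^1*5^1*17^1=- 16320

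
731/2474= 731/2474 =0.30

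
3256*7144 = 23260864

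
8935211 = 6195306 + 2739905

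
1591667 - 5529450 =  - 3937783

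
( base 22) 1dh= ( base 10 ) 787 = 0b1100010011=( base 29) R4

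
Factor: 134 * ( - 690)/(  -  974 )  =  46230/487 = 2^1*3^1 * 5^1*23^1*67^1 * 487^ (-1) 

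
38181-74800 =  - 36619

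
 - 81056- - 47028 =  - 34028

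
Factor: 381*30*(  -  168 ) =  - 2^4 *3^3 * 5^1 * 7^1 * 127^1 = - 1920240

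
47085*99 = 4661415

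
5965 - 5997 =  - 32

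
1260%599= 62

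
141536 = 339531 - 197995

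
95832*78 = 7474896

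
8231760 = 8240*999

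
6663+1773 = 8436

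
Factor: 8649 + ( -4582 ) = 4067 = 7^2 * 83^1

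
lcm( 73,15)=1095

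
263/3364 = 263/3364 = 0.08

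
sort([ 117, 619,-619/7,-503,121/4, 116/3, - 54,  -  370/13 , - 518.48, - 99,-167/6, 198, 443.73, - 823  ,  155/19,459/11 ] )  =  [ - 823,-518.48, - 503, - 99 , - 619/7, - 54, - 370/13, - 167/6, 155/19, 121/4,116/3,459/11,117,  198, 443.73, 619]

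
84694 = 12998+71696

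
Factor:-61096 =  - 2^3*7^1*1091^1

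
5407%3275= 2132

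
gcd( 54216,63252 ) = 9036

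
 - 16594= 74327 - 90921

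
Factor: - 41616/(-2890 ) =72/5 =2^3*3^2*5^(  -  1 ) 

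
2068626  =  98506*21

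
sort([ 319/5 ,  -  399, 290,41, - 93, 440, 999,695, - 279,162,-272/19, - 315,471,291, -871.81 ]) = [ - 871.81,-399, - 315,-279,-93,-272/19, 41,319/5,162, 290, 291, 440,471,695, 999 ]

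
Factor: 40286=2^1*20143^1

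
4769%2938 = 1831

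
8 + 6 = 14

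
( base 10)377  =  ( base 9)458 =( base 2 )101111001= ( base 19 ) 10G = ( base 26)ed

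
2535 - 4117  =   - 1582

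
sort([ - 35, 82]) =[ - 35,82] 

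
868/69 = 12+ 40/69 = 12.58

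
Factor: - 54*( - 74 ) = 3996 =2^2* 3^3 * 37^1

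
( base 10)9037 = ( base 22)ieh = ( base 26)d9f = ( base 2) 10001101001101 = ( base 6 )105501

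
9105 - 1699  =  7406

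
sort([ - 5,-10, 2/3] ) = [  -  10, - 5, 2/3]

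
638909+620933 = 1259842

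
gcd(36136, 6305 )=1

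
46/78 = 23/39 = 0.59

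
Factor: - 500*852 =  - 426000 = - 2^4 * 3^1*5^3*71^1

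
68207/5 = 13641 + 2/5 = 13641.40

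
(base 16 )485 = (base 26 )1id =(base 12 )805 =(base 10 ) 1157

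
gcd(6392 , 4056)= 8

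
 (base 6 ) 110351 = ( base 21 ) kid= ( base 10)9211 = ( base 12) 53b7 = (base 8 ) 21773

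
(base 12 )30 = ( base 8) 44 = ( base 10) 36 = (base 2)100100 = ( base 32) 14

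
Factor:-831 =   -  3^1*277^1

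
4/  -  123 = -4/123 = -  0.03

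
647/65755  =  647/65755= 0.01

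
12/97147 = 12/97147 = 0.00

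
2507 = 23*109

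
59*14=826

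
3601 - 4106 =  - 505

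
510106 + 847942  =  1358048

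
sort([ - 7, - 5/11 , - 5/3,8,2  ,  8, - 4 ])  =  [ - 7 , - 4, - 5/3, - 5/11, 2,8,8]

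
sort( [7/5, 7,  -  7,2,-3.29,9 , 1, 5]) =[-7, - 3.29, 1, 7/5, 2, 5, 7, 9 ] 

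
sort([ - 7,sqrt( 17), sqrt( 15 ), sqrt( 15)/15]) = [ - 7,  sqrt ( 15) /15,sqrt( 15), sqrt( 17)] 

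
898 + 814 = 1712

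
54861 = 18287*3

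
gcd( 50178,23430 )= 6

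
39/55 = 39/55 = 0.71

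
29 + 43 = 72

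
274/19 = 14 + 8/19=14.42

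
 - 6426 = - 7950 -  - 1524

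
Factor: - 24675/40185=-3^( - 1)*5^1 *7^1*19^( - 1 ) = -  35/57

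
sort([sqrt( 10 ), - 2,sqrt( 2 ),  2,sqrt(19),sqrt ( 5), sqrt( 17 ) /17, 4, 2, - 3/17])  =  [  -  2, - 3/17, sqrt (17 )/17,sqrt( 2 ),2,2,sqrt(5),sqrt( 10 ) , 4 , sqrt (19)]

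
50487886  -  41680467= 8807419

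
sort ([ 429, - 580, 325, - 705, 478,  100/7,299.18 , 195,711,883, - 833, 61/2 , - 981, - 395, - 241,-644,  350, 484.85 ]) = [-981, - 833, - 705, - 644, - 580,-395 , - 241, 100/7, 61/2,195,299.18, 325,350, 429, 478, 484.85, 711, 883] 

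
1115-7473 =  - 6358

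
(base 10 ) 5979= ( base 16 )175B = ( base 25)9E4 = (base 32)5QR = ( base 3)22012110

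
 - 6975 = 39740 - 46715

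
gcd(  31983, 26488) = 7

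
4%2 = 0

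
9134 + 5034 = 14168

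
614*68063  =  41790682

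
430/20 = 43/2 = 21.50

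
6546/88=3273/44 = 74.39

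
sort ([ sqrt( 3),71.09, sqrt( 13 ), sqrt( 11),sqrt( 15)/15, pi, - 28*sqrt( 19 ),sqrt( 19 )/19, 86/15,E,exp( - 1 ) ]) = [ - 28*sqrt( 19),sqrt(19) /19,sqrt( 15)/15,exp( - 1 ),sqrt( 3 ), E,pi  ,  sqrt( 11 ), sqrt(13),86/15,71.09]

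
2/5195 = 2/5195 = 0.00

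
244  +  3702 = 3946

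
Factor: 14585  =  5^1 * 2917^1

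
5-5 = 0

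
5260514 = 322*16337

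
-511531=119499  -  631030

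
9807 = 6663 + 3144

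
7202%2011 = 1169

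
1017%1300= 1017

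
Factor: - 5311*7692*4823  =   - 2^2  *  3^1*7^1*13^1*47^1*53^1*113^1*641^1= - 197030218476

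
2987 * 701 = 2093887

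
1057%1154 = 1057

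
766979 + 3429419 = 4196398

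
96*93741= 8999136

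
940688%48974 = 10182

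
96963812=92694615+4269197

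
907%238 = 193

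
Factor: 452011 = 7^1*31^1*2083^1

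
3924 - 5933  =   - 2009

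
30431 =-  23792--54223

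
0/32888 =0 = 0.00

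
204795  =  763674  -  558879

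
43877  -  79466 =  - 35589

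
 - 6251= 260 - 6511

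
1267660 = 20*63383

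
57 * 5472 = 311904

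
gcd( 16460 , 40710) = 10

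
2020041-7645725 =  - 5625684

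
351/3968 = 351/3968 = 0.09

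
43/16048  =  43/16048 = 0.00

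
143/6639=143/6639 = 0.02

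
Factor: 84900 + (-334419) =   -  3^1 * 31^1*2683^1 = - 249519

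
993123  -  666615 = 326508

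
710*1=710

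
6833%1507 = 805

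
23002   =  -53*(-434 )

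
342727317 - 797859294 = - 455131977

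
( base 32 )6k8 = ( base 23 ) cj7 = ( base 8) 15210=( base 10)6792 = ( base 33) 67r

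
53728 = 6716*8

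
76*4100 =311600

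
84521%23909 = 12794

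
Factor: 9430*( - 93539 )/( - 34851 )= 882072770/34851 = 2^1 * 3^(- 1 )*5^1*23^1*41^1*89^1*1051^1*11617^( - 1) 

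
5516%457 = 32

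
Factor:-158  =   - 2^1*79^1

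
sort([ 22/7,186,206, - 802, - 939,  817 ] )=[ - 939,  -  802,22/7, 186, 206,817 ]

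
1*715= 715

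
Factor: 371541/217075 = 3^1*5^( - 2)*19^( - 1 ) * 271^1 = 813/475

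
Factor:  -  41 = -41^1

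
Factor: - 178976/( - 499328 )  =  119/332 =2^( - 2)*7^1*  17^1 * 83^( - 1)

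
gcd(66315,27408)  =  3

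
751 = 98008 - 97257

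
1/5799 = 1/5799 =0.00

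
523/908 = 523/908 = 0.58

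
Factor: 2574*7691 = 19796634 = 2^1* 3^2*11^1*13^1*7691^1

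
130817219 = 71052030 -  - 59765189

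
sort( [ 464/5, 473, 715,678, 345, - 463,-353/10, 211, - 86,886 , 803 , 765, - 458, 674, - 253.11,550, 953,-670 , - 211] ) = [ - 670, -463, - 458, - 253.11, - 211 , - 86, - 353/10,464/5, 211 , 345, 473,550,674,678,715,765,803  ,  886,953]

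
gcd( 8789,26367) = 8789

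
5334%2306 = 722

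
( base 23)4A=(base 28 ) 3I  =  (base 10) 102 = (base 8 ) 146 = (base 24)46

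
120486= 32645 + 87841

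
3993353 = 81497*49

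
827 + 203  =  1030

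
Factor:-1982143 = -401^1*4943^1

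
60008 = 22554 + 37454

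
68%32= 4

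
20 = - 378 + 398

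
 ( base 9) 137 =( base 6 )311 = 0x73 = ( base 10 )115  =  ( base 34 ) 3D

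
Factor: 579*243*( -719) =-3^6*193^1*719^1  =  - 101161143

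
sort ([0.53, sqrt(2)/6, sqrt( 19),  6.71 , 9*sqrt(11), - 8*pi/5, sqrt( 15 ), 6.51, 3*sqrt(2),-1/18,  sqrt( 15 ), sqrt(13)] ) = [  -  8 * pi/5, - 1/18, sqrt( 2) /6, 0.53, sqrt( 13), sqrt(15 ),  sqrt( 15) , 3*sqrt (2), sqrt( 19),6.51, 6.71, 9*sqrt ( 11)] 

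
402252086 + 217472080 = 619724166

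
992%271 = 179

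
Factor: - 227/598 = - 2^ ( - 1 )*13^( - 1 )*23^ (-1)*227^1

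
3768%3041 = 727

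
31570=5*6314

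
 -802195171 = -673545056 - 128650115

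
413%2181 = 413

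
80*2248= 179840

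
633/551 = 1 + 82/551= 1.15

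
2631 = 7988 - 5357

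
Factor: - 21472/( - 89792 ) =2^( - 1)*11^1*23^( - 1) = 11/46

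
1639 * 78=127842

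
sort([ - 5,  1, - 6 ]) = [ - 6, - 5,1]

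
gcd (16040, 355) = 5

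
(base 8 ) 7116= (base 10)3662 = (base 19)A2E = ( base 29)4A8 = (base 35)2ym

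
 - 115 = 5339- 5454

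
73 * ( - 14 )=  -  1022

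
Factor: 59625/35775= 5/3 = 3^( - 1)*5^1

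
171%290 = 171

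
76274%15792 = 13106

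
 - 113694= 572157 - 685851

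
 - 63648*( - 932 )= 59319936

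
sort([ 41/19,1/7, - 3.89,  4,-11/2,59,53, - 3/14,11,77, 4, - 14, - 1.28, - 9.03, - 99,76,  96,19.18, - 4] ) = [ - 99 , - 14, - 9.03, - 11/2, - 4, - 3.89, - 1.28, - 3/14,1/7, 41/19,4 , 4, 11,  19.18,53,  59, 76, 77 , 96 ] 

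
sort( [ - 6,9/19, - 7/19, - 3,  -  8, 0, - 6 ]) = [ - 8, -6, - 6 , - 3,- 7/19, 0  ,  9/19]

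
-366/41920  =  -183/20960 = - 0.01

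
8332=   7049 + 1283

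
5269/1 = 5269 = 5269.00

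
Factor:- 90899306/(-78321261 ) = 5347018/4607133 = 2^1*3^( - 1)*19^1*37^1*59^ ( - 1)*3803^1*26029^( - 1)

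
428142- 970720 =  - 542578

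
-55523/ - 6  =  55523/6 = 9253.83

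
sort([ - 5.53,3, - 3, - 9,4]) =[ - 9,-5.53,-3 , 3, 4]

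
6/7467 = 2/2489 = 0.00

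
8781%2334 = 1779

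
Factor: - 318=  - 2^1*3^1*53^1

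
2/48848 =1/24424=0.00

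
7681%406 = 373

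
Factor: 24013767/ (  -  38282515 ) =-3^1 * 5^( - 1) * 59^1*193^( - 1) * 39671^( - 1)*135671^1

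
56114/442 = 28057/221  =  126.95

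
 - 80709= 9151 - 89860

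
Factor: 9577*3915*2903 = 3^3*5^1*29^1 *61^1 * 157^1*2903^1=108844951365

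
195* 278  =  54210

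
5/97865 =1/19573  =  0.00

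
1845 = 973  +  872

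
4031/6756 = 4031/6756 = 0.60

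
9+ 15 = 24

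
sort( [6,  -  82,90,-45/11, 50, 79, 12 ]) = [ - 82,- 45/11, 6, 12, 50, 79,90 ]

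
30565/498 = 30565/498 = 61.38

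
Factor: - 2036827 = -13^1*156679^1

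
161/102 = 1 + 59/102 = 1.58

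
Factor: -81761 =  -81761^1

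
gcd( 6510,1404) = 6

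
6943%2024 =871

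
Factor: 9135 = 3^2*5^1 * 7^1*29^1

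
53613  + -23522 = 30091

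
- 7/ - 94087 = 1/13441 = 0.00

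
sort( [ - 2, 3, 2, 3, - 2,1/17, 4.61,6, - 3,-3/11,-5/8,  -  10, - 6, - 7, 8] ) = [ - 10, - 7, - 6, - 3 ,-2, -2, - 5/8 , - 3/11,1/17, 2,3, 3, 4.61,6, 8 ]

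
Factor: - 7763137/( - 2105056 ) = 2^( - 5 )*157^ ( - 1 )*419^ ( - 1)*7763137^1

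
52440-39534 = 12906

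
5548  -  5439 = 109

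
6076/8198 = 3038/4099=0.74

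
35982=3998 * 9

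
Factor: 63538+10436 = 73974 = 2^1*3^1*12329^1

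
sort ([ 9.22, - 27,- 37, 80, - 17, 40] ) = [ - 37, - 27, - 17 , 9.22,40,80] 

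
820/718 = 410/359 = 1.14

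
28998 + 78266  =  107264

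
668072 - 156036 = 512036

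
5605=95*59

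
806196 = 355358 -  - 450838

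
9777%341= 229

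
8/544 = 1/68 = 0.01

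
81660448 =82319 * 992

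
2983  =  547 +2436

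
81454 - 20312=61142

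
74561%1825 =1561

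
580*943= 546940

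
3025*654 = 1978350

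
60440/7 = 8634+2/7 =8634.29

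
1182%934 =248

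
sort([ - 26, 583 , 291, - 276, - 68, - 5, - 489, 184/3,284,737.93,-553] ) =[- 553, - 489, - 276, - 68,-26, - 5,184/3 , 284 , 291,  583,737.93 ] 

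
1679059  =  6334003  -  4654944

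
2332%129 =10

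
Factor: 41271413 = 41271413^1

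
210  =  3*70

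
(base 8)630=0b110011000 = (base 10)408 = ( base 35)BN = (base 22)IC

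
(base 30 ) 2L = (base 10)81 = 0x51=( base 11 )74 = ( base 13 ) 63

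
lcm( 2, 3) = 6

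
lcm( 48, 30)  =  240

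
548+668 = 1216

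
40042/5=40042/5 = 8008.40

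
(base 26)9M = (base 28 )94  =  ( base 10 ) 256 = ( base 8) 400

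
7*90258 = 631806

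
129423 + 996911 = 1126334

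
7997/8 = 999 +5/8 = 999.62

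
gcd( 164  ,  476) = 4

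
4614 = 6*769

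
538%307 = 231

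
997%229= 81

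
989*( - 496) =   -  490544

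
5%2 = 1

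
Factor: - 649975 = - 5^2* 25999^1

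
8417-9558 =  - 1141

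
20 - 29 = -9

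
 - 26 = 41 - 67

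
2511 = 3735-1224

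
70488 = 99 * 712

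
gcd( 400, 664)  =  8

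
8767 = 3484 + 5283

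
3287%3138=149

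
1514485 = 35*43271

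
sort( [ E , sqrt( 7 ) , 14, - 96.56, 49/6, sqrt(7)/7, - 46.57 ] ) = [ - 96.56, - 46.57, sqrt (7 ) /7, sqrt(7), E, 49/6, 14 ] 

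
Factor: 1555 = 5^1*311^1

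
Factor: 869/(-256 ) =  - 2^ (  -  8 ) * 11^1*79^1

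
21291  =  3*7097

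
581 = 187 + 394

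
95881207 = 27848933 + 68032274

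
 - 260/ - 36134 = 130/18067 = 0.01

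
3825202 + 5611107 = 9436309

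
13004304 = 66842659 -53838355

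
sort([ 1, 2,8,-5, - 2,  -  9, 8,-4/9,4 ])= [ - 9, - 5,  -  2, - 4/9, 1, 2, 4, 8, 8]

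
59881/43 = 1392+25/43  =  1392.58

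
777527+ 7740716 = 8518243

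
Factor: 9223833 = 3^1*31^1*99181^1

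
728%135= 53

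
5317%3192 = 2125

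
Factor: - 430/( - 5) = 86 = 2^1*43^1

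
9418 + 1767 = 11185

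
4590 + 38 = 4628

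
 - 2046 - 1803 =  - 3849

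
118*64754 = 7640972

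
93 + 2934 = 3027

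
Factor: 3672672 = 2^5 *3^1*67^1*571^1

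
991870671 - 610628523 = 381242148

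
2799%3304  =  2799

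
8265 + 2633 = 10898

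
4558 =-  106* ( - 43)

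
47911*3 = 143733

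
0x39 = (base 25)27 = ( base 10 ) 57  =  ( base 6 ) 133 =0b111001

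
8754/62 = 4377/31 =141.19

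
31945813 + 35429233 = 67375046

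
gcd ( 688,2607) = 1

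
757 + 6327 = 7084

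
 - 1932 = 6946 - 8878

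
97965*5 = 489825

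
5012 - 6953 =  - 1941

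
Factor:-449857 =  - 23^1*19559^1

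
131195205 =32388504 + 98806701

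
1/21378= 1/21378 = 0.00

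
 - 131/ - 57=2+17/57=2.30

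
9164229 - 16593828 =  - 7429599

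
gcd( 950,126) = 2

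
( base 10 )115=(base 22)55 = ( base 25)4F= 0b1110011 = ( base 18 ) 67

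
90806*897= 81452982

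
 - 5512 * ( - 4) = 22048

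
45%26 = 19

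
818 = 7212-6394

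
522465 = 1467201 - 944736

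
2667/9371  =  2667/9371 = 0.28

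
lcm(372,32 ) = 2976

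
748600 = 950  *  788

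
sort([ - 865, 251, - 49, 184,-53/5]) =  [  -  865, - 49, - 53/5, 184, 251]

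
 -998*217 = -216566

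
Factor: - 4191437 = - 233^1*17989^1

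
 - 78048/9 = -8672 = - 8672.00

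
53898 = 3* 17966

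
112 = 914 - 802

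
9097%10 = 7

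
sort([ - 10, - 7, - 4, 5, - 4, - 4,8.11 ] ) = [  -  10 , -7,-4,-4, - 4,  5,8.11 ] 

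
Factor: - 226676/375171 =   -  2^2*3^( - 1)*61^1*79^( - 1 ) *929^1* 1583^(-1) 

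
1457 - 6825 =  - 5368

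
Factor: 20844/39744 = 2^( - 4) *23^( - 1) * 193^1 = 193/368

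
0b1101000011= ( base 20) 21F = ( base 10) 835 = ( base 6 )3511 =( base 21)1IG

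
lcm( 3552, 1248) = 46176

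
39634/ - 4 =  - 19817/2  =  - 9908.50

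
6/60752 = 3/30376=0.00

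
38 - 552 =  - 514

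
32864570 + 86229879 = 119094449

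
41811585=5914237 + 35897348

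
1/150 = 1/150=0.01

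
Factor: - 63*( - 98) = 2^1*3^2*7^3  =  6174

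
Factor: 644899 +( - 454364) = 5^1* 53^1*719^1 = 190535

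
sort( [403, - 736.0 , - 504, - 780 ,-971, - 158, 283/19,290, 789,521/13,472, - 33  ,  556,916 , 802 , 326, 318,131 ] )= [ - 971, - 780,-736.0 ,-504, - 158, - 33 , 283/19,521/13,131,290 , 318, 326, 403, 472 , 556,789, 802, 916 ]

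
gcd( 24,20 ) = 4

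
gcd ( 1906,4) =2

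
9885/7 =1412 + 1/7 = 1412.14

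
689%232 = 225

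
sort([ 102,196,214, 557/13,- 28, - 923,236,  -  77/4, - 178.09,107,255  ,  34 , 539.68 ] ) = [  -  923, - 178.09,-28, - 77/4,34,557/13, 102,107,196,214,236 , 255,539.68 ]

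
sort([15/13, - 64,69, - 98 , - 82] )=[ - 98,  -  82,-64,15/13,69]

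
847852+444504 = 1292356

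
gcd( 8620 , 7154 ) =2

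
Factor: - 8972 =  - 2^2*2243^1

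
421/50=421/50 =8.42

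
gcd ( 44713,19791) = 733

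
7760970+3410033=11171003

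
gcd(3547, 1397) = 1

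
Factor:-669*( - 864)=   2^5*3^4*223^1 = 578016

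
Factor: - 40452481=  - 523^1 * 77347^1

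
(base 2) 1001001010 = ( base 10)586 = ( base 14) 2DC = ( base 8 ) 1112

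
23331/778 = 23331/778 = 29.99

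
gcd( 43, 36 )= 1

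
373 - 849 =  - 476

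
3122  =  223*14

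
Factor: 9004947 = 3^1*7^1*428807^1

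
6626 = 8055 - 1429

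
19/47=19/47 = 0.40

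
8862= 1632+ 7230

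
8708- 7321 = 1387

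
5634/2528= 2817/1264 = 2.23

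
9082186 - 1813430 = 7268756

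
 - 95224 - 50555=  -  145779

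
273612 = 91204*3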